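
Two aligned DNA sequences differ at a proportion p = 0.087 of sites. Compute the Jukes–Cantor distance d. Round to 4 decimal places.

0.0925

d = −(3/4) ln(1 − 4p/3) = −0.75 ln(1 − 0.116) = −0.75 ln(0.884)
  = −0.75 × (-0.123298) = 0.092474 substitutions/site.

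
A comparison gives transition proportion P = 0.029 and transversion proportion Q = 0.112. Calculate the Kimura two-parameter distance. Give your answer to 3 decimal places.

Under the Kimura two-parameter model, d = −½ ln(1 − 2P − Q) − ¼ ln(1 − 2Q).
1 − 2P − Q = 0.83, giving −½ ln(0.83) = 0.093165.
1 − 2Q = 0.776, giving −¼ ln(0.776) = 0.063401.
d = 0.093165 + 0.063401 = 0.156566.

0.157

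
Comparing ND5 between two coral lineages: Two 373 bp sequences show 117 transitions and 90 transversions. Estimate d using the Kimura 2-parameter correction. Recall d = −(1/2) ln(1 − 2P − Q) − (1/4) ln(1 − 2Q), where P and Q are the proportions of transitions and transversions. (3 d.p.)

1.180

P = 117/373 ≈ 0.313673 and Q = 90/373 ≈ 0.241287.
Under the Kimura two-parameter model, d = −½ ln(1 − 2P − Q) − ¼ ln(1 − 2Q).
1 − 2P − Q = 0.131367, giving −½ ln(0.131367) = 1.014880.
1 − 2Q = 0.517426, giving −¼ ln(0.517426) = 0.164722.
d = 1.014880 + 0.164722 = 1.179602.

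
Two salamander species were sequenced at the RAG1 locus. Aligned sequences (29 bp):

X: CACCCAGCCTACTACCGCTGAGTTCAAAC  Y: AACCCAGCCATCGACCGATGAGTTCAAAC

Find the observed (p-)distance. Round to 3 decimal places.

0.172

The sequences differ at 5 of 29 positions (sites 1, 10, 11, 13, 18).
p = 5/29 = 0.172413… ≈ 0.172 (to 3 d.p.).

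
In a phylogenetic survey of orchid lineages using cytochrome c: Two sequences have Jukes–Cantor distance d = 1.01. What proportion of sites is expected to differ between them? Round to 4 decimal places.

p = (3/4)(1 − e^(−4d/3)) = 0.75 × (1 − e^(-1.346667)) = 0.75 × (1 − 0.260106) = 0.554921.

0.5549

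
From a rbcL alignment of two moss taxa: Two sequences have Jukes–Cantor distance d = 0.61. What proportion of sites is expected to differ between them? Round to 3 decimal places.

p = (3/4)(1 − e^(−4d/3)) = 0.75 × (1 − e^(-0.813333)) = 0.75 × (1 − 0.443378) = 0.417467.

0.417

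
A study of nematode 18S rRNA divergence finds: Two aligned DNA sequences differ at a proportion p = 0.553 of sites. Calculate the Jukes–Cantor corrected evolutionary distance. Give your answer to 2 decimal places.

d = −(3/4) ln(1 − 4p/3) = −0.75 ln(1 − 0.737333) = −0.75 ln(0.262667)
  = −0.75 × (-1.336868) = 1.002651 substitutions/site.

1.00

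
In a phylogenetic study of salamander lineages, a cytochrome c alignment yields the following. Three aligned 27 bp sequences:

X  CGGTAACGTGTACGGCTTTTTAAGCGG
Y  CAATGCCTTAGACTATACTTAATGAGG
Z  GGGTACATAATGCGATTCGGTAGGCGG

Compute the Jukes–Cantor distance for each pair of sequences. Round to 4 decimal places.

d(X,Y) = 1.0124, d(X,Z) = 0.7704, d(Y,Z) = 1.0124

X–Y: 15/27 sites differ → p ≈ 0.555556, d = −0.75 ln(1 − 0.740741) = 1.012446 ≈ 1.0124.
X–Z: 13/27 sites differ → p ≈ 0.481481, d = −0.75 ln(1 − 0.641975) = 0.770364 ≈ 0.7704.
Y–Z: 15/27 sites differ → p ≈ 0.555556, d = −0.75 ln(1 − 0.740741) = 1.012446 ≈ 1.0124.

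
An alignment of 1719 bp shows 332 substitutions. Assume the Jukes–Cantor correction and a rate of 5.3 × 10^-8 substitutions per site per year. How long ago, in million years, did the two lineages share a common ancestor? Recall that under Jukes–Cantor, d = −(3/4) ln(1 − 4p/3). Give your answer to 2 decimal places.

2.11

p = 332/1719 ≈ 0.193136.
d = −(3/4) ln(1 − 4p/3) = −0.75 ln(1 − 0.257515) = −0.75 ln(0.742485)
  = −0.75 × (-0.297753) = 0.223315 substitutions/site.
Under a molecular clock d = 2μt, so t = d/(2μ) = 0.223315 / (2 × 5.3 × 10^-8) = 2.11 million years.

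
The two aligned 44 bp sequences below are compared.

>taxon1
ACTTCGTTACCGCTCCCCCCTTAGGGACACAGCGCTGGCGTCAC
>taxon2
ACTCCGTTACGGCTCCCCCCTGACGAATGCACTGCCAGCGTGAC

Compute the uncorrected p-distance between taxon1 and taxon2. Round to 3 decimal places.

0.273

The sequences differ at 12 of 44 positions.
p = 12/44 = 0.272727… ≈ 0.273 (to 3 d.p.).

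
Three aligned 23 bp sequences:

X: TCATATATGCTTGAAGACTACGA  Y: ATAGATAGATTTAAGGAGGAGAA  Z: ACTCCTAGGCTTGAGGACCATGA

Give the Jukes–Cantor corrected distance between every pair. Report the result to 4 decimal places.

d(X,Y) = 0.8922, d(X,Z) = 0.4674, d(Y,Z) = 0.7614

X–Y: 12/23 sites differ → p ≈ 0.521739, d = −0.75 ln(1 − 0.695652) = 0.892188 ≈ 0.8922.
X–Z: 8/23 sites differ → p ≈ 0.347826, d = −0.75 ln(1 − 0.463768) = 0.467391 ≈ 0.4674.
Y–Z: 11/23 sites differ → p ≈ 0.478261, d = −0.75 ln(1 − 0.637681) = 0.761423 ≈ 0.7614.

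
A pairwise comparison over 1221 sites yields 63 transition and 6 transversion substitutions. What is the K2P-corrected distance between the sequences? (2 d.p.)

P = 63/1221 ≈ 0.051597 and Q = 6/1221 ≈ 0.004914.
Under the Kimura two-parameter model, d = −½ ln(1 − 2P − Q) − ¼ ln(1 − 2Q).
1 − 2P − Q = 0.891892, giving −½ ln(0.891892) = 0.057205.
1 − 2Q = 0.990172, giving −¼ ln(0.990172) = 0.002469.
d = 0.057205 + 0.002469 = 0.059674.

0.06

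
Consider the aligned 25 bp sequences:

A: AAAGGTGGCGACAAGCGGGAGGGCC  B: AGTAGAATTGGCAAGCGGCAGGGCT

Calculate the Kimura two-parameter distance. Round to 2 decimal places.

Of 25 sites, 6 differences are transitions and 4 are transversions, so P = 6/25 = 0.24 and Q = 4/25 = 0.16.
Under the Kimura two-parameter model, d = −½ ln(1 − 2P − Q) − ¼ ln(1 − 2Q).
1 − 2P − Q = 0.36, giving −½ ln(0.36) = 0.510826.
1 − 2Q = 0.68, giving −¼ ln(0.68) = 0.096416.
d = 0.510826 + 0.096416 = 0.607242.

0.61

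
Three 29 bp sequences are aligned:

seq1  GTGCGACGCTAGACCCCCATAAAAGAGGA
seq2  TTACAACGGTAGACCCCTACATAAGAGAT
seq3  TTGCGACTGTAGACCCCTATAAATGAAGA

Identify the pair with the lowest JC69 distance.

seq1–seq2: 9/29 differ, p = 0.310, d = 0.401.
seq1–seq3: 6/29 differ, p = 0.207, d = 0.242.
seq2–seq3: 9/29 differ, p = 0.310, d = 0.401.
The smallest distance is between seq1 and seq3.

seq1 and seq3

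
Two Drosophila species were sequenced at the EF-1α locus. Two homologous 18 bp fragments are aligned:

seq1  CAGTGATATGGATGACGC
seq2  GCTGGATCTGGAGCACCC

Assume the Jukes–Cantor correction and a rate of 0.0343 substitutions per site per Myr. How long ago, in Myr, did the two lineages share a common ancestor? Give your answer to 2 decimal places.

The sequences differ at 8 of 18 sites (1, 2, 3, 4, 8, 13, 14, 17), so p = 8/18 ≈ 0.444444.
d = −(3/4) ln(1 − 4p/3) = −0.75 ln(1 − 0.592592) = −0.75 ln(0.407408)
  = −0.75 × (-0.897940) = 0.673455 substitutions/site.
Under a molecular clock d = 2μt, so t = d/(2μ) = 0.673455 / (2 × 0.0343) = 9.82 Myr.

9.82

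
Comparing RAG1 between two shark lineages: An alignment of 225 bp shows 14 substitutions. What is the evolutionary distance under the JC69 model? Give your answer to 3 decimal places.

0.065

p = 14/225 ≈ 0.062222.
d = −(3/4) ln(1 − 4p/3) = −0.75 ln(1 − 0.082963) = −0.75 ln(0.917037)
  = −0.75 × (-0.086607) = 0.064955 substitutions/site.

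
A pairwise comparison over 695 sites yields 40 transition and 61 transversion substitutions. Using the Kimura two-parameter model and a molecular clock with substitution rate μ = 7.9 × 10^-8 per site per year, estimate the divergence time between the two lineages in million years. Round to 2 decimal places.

1.02

P = 40/695 ≈ 0.057554 and Q = 61/695 ≈ 0.08777.
Under the Kimura two-parameter model, d = −½ ln(1 − 2P − Q) − ¼ ln(1 − 2Q).
1 − 2P − Q = 0.797122, giving −½ ln(0.797122) = 0.113374.
1 − 2Q = 0.82446, giving −¼ ln(0.82446) = 0.048257.
d = 0.113374 + 0.048257 = 0.161631.
Under a molecular clock d = 2μt, so t = d/(2μ) = 0.161631 / (2 × 7.9 × 10^-8) = 1.02 million years.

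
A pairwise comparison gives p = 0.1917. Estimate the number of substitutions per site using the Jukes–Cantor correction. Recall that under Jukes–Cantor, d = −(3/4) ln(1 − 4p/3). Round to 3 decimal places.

d = −(3/4) ln(1 − 4p/3) = −0.75 ln(1 − 0.2556) = −0.75 ln(0.7444)
  = −0.75 × (-0.295177) = 0.221383 substitutions/site.

0.221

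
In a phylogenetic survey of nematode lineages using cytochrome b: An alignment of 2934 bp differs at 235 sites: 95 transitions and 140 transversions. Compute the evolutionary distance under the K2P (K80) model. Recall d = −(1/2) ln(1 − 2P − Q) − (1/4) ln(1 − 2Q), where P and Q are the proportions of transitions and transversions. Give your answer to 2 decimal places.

0.08

P = 95/2934 ≈ 0.032379 and Q = 140/2934 ≈ 0.047716.
Under the Kimura two-parameter model, d = −½ ln(1 − 2P − Q) − ¼ ln(1 − 2Q).
1 − 2P − Q = 0.887526, giving −½ ln(0.887526) = 0.059659.
1 − 2Q = 0.904568, giving −¼ ln(0.904568) = 0.025074.
d = 0.059659 + 0.025074 = 0.084733.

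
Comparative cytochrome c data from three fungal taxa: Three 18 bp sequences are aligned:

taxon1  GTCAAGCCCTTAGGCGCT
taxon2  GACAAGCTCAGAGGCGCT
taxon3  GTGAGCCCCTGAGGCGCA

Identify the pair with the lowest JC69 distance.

taxon1 and taxon2

taxon1–taxon2: 4/18 differ, p = 0.222, d = 0.264.
taxon1–taxon3: 5/18 differ, p = 0.278, d = 0.347.
taxon2–taxon3: 7/18 differ, p = 0.389, d = 0.548.
The smallest distance is between taxon1 and taxon2.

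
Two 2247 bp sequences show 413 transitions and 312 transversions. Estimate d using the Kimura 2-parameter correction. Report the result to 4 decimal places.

0.4344

P = 413/2247 ≈ 0.183801 and Q = 312/2247 ≈ 0.138852.
Under the Kimura two-parameter model, d = −½ ln(1 − 2P − Q) − ¼ ln(1 − 2Q).
1 − 2P − Q = 0.493546, giving −½ ln(0.493546) = 0.353070.
1 − 2Q = 0.722296, giving −¼ ln(0.722296) = 0.081330.
d = 0.353070 + 0.081330 = 0.434400.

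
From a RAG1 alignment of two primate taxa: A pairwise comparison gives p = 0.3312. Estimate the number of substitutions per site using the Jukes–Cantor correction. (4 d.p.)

0.4370

d = −(3/4) ln(1 − 4p/3) = −0.75 ln(1 − 0.4416) = −0.75 ln(0.5584)
  = −0.75 × (-0.582680) = 0.437010 substitutions/site.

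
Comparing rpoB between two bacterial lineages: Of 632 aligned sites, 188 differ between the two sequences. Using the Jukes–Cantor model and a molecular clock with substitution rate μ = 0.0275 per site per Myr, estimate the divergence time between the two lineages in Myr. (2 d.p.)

p = 188/632 ≈ 0.297468.
d = −(3/4) ln(1 − 4p/3) = −0.75 ln(1 − 0.396624) = −0.75 ln(0.603376)
  = −0.75 × (-0.505215) = 0.378911 substitutions/site.
Under a molecular clock d = 2μt, so t = d/(2μ) = 0.378911 / (2 × 0.0275) = 6.89 Myr.

6.89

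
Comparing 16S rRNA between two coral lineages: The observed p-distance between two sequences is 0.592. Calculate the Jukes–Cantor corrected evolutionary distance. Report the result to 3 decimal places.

d = −(3/4) ln(1 − 4p/3) = −0.75 ln(1 − 0.789333) = −0.75 ln(0.210667)
  = −0.75 × (-1.557477) = 1.168108 substitutions/site.

1.168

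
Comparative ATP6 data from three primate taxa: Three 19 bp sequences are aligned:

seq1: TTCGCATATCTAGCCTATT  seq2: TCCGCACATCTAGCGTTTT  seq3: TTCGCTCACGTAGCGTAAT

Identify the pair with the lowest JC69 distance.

seq1–seq2: 4/19 differ, p = 0.211, d = 0.247.
seq1–seq3: 6/19 differ, p = 0.316, d = 0.410.
seq2–seq3: 6/19 differ, p = 0.316, d = 0.410.
The smallest distance is between seq1 and seq2.

seq1 and seq2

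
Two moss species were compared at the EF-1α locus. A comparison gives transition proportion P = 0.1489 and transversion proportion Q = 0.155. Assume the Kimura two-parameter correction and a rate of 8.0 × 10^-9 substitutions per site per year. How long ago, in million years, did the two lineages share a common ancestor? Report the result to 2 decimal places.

24.64

Under the Kimura two-parameter model, d = −½ ln(1 − 2P − Q) − ¼ ln(1 − 2Q).
1 − 2P − Q = 0.5472, giving −½ ln(0.5472) = 0.301470.
1 − 2Q = 0.69, giving −¼ ln(0.69) = 0.092766.
d = 0.301470 + 0.092766 = 0.394236.
Under a molecular clock d = 2μt, so t = d/(2μ) = 0.394236 / (2 × 8.0 × 10^-9) = 24.64 million years.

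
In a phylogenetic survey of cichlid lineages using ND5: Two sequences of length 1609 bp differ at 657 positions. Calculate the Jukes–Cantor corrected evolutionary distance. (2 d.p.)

0.59

p = 657/1609 ≈ 0.408328.
d = −(3/4) ln(1 − 4p/3) = −0.75 ln(1 − 0.544437) = −0.75 ln(0.455563)
  = −0.75 × (-0.786221) = 0.589666 substitutions/site.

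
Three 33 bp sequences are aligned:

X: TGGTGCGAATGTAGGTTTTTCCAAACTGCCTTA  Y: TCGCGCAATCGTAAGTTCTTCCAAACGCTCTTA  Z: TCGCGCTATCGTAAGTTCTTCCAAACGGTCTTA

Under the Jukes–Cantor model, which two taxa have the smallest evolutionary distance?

Y and Z

X–Y: 10/33 differ, p = 0.303, d = 0.388.
X–Z: 9/33 differ, p = 0.273, d = 0.339.
Y–Z: 2/33 differ, p = 0.061, d = 0.063.
The smallest distance is between Y and Z.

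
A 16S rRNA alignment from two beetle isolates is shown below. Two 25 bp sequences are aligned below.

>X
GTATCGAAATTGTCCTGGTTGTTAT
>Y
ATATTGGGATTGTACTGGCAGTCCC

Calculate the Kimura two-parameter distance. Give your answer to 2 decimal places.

0.64

Of 25 sites, 7 differences are transitions and 3 are transversions, so P = 7/25 = 0.28 and Q = 3/25 = 0.12.
Under the Kimura two-parameter model, d = −½ ln(1 − 2P − Q) − ¼ ln(1 − 2Q).
1 − 2P − Q = 0.32, giving −½ ln(0.32) = 0.569717.
1 − 2Q = 0.76, giving −¼ ln(0.76) = 0.068609.
d = 0.569717 + 0.068609 = 0.638326.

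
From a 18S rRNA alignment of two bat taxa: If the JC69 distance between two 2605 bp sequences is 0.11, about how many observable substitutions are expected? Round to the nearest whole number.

267

Invert JC69: p = (3/4)(1 − e^(−4d/3)) = 0.75 × (1 − e^(-0.146667)) = 0.75 × (1 − 0.863582) = 0.102314.
Expected differing sites = pL ≈ 0.102314 × 2605 = 266.52797 ≈ 267.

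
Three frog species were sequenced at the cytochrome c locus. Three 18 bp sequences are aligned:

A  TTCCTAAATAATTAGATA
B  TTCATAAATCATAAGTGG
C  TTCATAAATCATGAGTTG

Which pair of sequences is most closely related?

B and C

A–B: 6/18 differ, p = 0.333, d = 0.441.
A–C: 5/18 differ, p = 0.278, d = 0.347.
B–C: 2/18 differ, p = 0.111, d = 0.120.
The smallest distance is between B and C.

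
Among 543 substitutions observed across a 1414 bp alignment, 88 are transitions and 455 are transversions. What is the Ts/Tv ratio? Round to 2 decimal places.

0.19

R = 88/455 = 0.193406… ≈ 0.19 (to 2 d.p.).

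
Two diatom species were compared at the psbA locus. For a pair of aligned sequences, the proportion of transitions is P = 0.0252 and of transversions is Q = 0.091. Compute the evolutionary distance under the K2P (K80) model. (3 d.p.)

0.126

Under the Kimura two-parameter model, d = −½ ln(1 − 2P − Q) − ¼ ln(1 − 2Q).
1 − 2P − Q = 0.8586, giving −½ ln(0.8586) = 0.076226.
1 − 2Q = 0.818, giving −¼ ln(0.818) = 0.050223.
d = 0.076226 + 0.050223 = 0.126449.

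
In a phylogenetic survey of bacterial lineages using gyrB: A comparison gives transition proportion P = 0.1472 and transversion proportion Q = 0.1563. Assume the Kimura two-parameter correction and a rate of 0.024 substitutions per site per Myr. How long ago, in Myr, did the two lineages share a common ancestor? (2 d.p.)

Under the Kimura two-parameter model, d = −½ ln(1 − 2P − Q) − ¼ ln(1 − 2Q).
1 − 2P − Q = 0.5493, giving −½ ln(0.5493) = 0.299555.
1 − 2Q = 0.6874, giving −¼ ln(0.6874) = 0.093710.
d = 0.299555 + 0.093710 = 0.393265.
Under a molecular clock d = 2μt, so t = d/(2μ) = 0.393265 / (2 × 0.024) = 8.19 Myr.

8.19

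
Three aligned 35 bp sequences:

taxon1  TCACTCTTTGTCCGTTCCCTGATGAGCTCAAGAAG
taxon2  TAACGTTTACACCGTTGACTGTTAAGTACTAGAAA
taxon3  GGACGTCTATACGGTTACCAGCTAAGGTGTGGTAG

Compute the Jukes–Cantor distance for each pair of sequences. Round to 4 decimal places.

taxon1–taxon2: 14/35 sites differ → p = 0.4, d = −0.75 ln(1 − 0.533333) = 0.571605 ≈ 0.5716.
taxon1–taxon3: 18/35 sites differ → p ≈ 0.514286, d = −0.75 ln(1 − 0.685715) = 0.868091 ≈ 0.8681.
taxon2–taxon3: 15/35 sites differ → p ≈ 0.428571, d = −0.75 ln(1 − 0.571428) = 0.635472 ≈ 0.6355.

d(taxon1,taxon2) = 0.5716, d(taxon1,taxon3) = 0.8681, d(taxon2,taxon3) = 0.6355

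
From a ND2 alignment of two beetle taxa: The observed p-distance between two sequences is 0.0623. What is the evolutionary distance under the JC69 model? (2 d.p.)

0.07

d = −(3/4) ln(1 − 4p/3) = −0.75 ln(1 − 0.083067) = −0.75 ln(0.916933)
  = −0.75 × (-0.086721) = 0.065041 substitutions/site.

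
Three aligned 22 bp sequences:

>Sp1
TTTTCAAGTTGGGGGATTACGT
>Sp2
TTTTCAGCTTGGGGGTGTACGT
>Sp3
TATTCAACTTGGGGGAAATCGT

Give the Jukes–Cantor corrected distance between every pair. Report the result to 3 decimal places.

d(Sp1,Sp2) = 0.208, d(Sp1,Sp3) = 0.271, d(Sp2,Sp3) = 0.339

Sp1–Sp2: 4/22 sites differ → p ≈ 0.181818, d = −0.75 ln(1 − 0.242424) = 0.208224 ≈ 0.208.
Sp1–Sp3: 5/22 sites differ → p ≈ 0.227273, d = −0.75 ln(1 − 0.303031) = 0.270761 ≈ 0.271.
Sp2–Sp3: 6/22 sites differ → p ≈ 0.272727, d = −0.75 ln(1 − 0.363636) = 0.338988 ≈ 0.339.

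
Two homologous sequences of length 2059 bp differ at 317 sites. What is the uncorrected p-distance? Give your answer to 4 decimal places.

0.1540

p = 317/2059 = 0.153958… ≈ 0.1540 (to 4 d.p.).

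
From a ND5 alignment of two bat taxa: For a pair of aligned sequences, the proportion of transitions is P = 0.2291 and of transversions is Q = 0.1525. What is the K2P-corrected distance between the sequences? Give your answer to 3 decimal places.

0.563

Under the Kimura two-parameter model, d = −½ ln(1 − 2P − Q) − ¼ ln(1 − 2Q).
1 − 2P − Q = 0.3893, giving −½ ln(0.3893) = 0.471703.
1 − 2Q = 0.695, giving −¼ ln(0.695) = 0.090961.
d = 0.471703 + 0.090961 = 0.562664.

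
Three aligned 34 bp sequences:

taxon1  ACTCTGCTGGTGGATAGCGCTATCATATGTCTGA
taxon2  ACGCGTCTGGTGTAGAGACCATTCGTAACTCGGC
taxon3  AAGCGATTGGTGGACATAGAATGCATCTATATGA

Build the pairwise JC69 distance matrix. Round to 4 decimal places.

taxon1–taxon2: 14/34 sites differ → p ≈ 0.411765, d = −0.75 ln(1 − 0.54902) = 0.597249 ≈ 0.5972.
taxon1–taxon3: 15/34 sites differ → p ≈ 0.441176, d = −0.75 ln(1 − 0.588235) = 0.665477 ≈ 0.6655.
taxon2–taxon3: 16/34 sites differ → p ≈ 0.470588, d = −0.75 ln(1 − 0.627451) = 0.740540 ≈ 0.7405.

d(taxon1,taxon2) = 0.5972, d(taxon1,taxon3) = 0.6655, d(taxon2,taxon3) = 0.7405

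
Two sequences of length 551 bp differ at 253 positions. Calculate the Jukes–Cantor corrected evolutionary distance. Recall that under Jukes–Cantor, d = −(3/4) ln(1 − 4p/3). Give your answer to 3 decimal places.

p = 253/551 ≈ 0.459165.
d = −(3/4) ln(1 − 4p/3) = −0.75 ln(1 − 0.61222) = −0.75 ln(0.38778)
  = −0.75 × (-0.947317) = 0.710488 substitutions/site.

0.710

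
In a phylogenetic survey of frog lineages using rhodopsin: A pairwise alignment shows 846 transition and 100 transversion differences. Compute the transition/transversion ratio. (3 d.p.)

8.460

R = 846/100 = 8.460.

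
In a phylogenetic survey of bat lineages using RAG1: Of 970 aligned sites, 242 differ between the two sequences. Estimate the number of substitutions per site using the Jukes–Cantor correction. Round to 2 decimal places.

p = 242/970 ≈ 0.249485.
d = −(3/4) ln(1 − 4p/3) = −0.75 ln(1 − 0.332647) = −0.75 ln(0.667353)
  = −0.75 × (-0.404436) = 0.303327 substitutions/site.

0.30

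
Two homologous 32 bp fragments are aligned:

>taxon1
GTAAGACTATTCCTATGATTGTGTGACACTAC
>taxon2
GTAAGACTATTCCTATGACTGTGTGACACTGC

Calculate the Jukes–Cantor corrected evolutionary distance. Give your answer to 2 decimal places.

The sequences differ at 2 of 32 sites (19, 31), so p = 2/32 = 0.0625.
d = −(3/4) ln(1 − 4p/3) = −0.75 ln(1 − 0.083333) = −0.75 ln(0.916667)
  = −0.75 × (-0.087011) = 0.065258 substitutions/site.

0.07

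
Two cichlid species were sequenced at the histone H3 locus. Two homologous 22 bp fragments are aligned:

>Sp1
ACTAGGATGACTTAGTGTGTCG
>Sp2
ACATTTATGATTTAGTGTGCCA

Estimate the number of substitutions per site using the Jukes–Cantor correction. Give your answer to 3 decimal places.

0.414

The sequences differ at 7 of 22 sites (3, 4, 5, 6, 11, 20, 22), so p = 7/22 ≈ 0.318182.
d = −(3/4) ln(1 − 4p/3) = −0.75 ln(1 − 0.424243) = −0.75 ln(0.575757)
  = −0.75 × (-0.552070) = 0.414053 substitutions/site.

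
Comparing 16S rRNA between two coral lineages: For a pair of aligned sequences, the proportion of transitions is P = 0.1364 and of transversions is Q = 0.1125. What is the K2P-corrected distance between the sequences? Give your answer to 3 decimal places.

Under the Kimura two-parameter model, d = −½ ln(1 − 2P − Q) − ¼ ln(1 − 2Q).
1 − 2P − Q = 0.6147, giving −½ ln(0.6147) = 0.243310.
1 − 2Q = 0.775, giving −¼ ln(0.775) = 0.063723.
d = 0.243310 + 0.063723 = 0.307033.

0.307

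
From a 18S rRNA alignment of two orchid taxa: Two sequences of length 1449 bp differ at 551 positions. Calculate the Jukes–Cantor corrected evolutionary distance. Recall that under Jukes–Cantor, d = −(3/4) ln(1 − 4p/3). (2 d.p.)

p = 551/1449 ≈ 0.380262.
d = −(3/4) ln(1 − 4p/3) = −0.75 ln(1 − 0.507016) = −0.75 ln(0.492984)
  = −0.75 × (-0.707279) = 0.530459 substitutions/site.

0.53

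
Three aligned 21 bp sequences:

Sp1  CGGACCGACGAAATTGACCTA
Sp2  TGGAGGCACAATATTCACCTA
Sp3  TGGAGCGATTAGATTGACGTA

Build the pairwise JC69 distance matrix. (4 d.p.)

Sp1–Sp2: 7/21 sites differ → p ≈ 0.333333, d = −0.75 ln(1 − 0.444444) = 0.440839 ≈ 0.4408.
Sp1–Sp3: 6/21 sites differ → p ≈ 0.285714, d = −0.75 ln(1 − 0.380952) = 0.359679 ≈ 0.3597.
Sp2–Sp3: 7/21 sites differ → p ≈ 0.333333, d = −0.75 ln(1 − 0.444444) = 0.440839 ≈ 0.4408.

d(Sp1,Sp2) = 0.4408, d(Sp1,Sp3) = 0.3597, d(Sp2,Sp3) = 0.4408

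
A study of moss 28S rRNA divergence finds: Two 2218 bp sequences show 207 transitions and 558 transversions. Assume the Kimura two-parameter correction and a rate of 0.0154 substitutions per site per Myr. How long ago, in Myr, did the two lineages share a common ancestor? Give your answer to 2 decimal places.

P = 207/2218 ≈ 0.093327 and Q = 558/2218 ≈ 0.251578.
Under the Kimura two-parameter model, d = −½ ln(1 − 2P − Q) − ¼ ln(1 − 2Q).
1 − 2P − Q = 0.561768, giving −½ ln(0.561768) = 0.288333.
1 − 2Q = 0.496844, giving −¼ ln(0.496844) = 0.174870.
d = 0.288333 + 0.174870 = 0.463203.
Under a molecular clock d = 2μt, so t = d/(2μ) = 0.463203 / (2 × 0.0154) = 15.04 Myr.

15.04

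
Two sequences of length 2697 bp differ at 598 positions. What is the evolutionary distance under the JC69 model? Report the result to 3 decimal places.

p = 598/2697 ≈ 0.221728.
d = −(3/4) ln(1 − 4p/3) = −0.75 ln(1 − 0.295637) = −0.75 ln(0.704363)
  = −0.75 × (-0.350461) = 0.262846 substitutions/site.

0.263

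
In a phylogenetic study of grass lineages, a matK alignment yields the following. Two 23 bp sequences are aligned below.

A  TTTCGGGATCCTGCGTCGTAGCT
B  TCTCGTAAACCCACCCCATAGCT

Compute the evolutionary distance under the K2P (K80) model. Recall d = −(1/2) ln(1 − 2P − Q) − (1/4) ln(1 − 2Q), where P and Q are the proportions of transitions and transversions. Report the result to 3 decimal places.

Of 23 sites, 6 differences are transitions and 3 are transversions, so P = 6/23 ≈ 0.26087 and Q = 3/23 ≈ 0.130435.
Under the Kimura two-parameter model, d = −½ ln(1 − 2P − Q) − ¼ ln(1 − 2Q).
1 − 2P − Q = 0.347825, giving −½ ln(0.347825) = 0.528028.
1 − 2Q = 0.73913, giving −¼ ln(0.73913) = 0.075570.
d = 0.528028 + 0.075570 = 0.603598.

0.604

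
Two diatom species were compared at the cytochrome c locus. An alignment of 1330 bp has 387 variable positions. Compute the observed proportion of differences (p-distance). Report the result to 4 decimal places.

0.2910

p = 387/1330 = 0.290977… ≈ 0.2910 (to 4 d.p.).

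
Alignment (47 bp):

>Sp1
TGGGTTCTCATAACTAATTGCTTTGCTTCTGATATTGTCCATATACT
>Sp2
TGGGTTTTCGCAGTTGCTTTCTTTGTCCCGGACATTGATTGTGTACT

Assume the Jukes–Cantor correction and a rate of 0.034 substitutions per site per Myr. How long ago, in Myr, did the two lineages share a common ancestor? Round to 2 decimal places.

The sequences differ at 18 of 47 sites, so p = 18/47 ≈ 0.382979.
d = −(3/4) ln(1 − 4p/3) = −0.75 ln(1 − 0.510639) = −0.75 ln(0.489361)
  = −0.75 × (-0.714655) = 0.535991 substitutions/site.
Under a molecular clock d = 2μt, so t = d/(2μ) = 0.535991 / (2 × 0.034) = 7.88 Myr.

7.88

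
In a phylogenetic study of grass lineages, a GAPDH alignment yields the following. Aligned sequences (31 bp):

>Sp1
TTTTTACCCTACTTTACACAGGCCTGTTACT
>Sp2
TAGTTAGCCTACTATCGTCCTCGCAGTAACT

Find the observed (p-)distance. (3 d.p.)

0.419

The sequences differ at 13 of 31 positions.
p = 13/31 = 0.419354… ≈ 0.419 (to 3 d.p.).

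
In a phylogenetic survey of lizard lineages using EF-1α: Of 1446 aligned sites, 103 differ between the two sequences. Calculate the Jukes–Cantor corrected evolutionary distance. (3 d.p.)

p = 103/1446 ≈ 0.071231.
d = −(3/4) ln(1 − 4p/3) = −0.75 ln(1 − 0.094975) = −0.75 ln(0.905025)
  = −0.75 × (-0.099793) = 0.074845 substitutions/site.

0.075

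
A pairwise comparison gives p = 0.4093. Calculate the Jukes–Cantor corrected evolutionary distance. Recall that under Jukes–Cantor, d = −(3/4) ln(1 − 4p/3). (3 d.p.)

0.592

d = −(3/4) ln(1 − 4p/3) = −0.75 ln(1 − 0.545733) = −0.75 ln(0.454267)
  = −0.75 × (-0.789070) = 0.591803 substitutions/site.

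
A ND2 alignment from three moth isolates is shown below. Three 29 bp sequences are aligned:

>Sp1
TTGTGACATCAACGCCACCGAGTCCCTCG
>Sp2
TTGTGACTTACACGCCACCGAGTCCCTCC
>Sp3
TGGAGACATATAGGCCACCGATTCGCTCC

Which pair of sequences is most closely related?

Sp1–Sp2: 4/29 differ, p = 0.138, d = 0.152.
Sp1–Sp3: 8/29 differ, p = 0.276, d = 0.344.
Sp2–Sp3: 7/29 differ, p = 0.241, d = 0.291.
The smallest distance is between Sp1 and Sp2.

Sp1 and Sp2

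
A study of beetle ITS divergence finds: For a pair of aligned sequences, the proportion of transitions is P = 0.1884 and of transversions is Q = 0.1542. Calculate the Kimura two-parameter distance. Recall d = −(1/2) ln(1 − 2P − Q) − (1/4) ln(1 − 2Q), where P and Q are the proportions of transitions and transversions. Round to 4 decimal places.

Under the Kimura two-parameter model, d = −½ ln(1 − 2P − Q) − ¼ ln(1 − 2Q).
1 − 2P − Q = 0.469, giving −½ ln(0.469) = 0.378576.
1 − 2Q = 0.6916, giving −¼ ln(0.6916) = 0.092187.
d = 0.378576 + 0.092187 = 0.470763.

0.4708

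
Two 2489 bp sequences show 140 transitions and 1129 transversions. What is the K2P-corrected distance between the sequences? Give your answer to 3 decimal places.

1.012

P = 140/2489 ≈ 0.056247 and Q = 1129/2489 ≈ 0.453596.
Under the Kimura two-parameter model, d = −½ ln(1 − 2P − Q) − ¼ ln(1 − 2Q).
1 − 2P − Q = 0.43391, giving −½ ln(0.43391) = 0.417459.
1 − 2Q = 0.092808, giving −¼ ln(0.092808) = 0.594306.
d = 0.417459 + 0.594306 = 1.011765.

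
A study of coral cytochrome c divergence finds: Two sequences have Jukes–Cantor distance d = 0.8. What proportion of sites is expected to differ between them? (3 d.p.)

0.492

p = (3/4)(1 − e^(−4d/3)) = 0.75 × (1 − e^(-1.066667)) = 0.75 × (1 − 0.344154) = 0.491885.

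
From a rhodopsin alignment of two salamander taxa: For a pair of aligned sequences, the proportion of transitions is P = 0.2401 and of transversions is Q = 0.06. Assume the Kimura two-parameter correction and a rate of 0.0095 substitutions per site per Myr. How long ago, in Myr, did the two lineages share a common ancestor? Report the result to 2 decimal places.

Under the Kimura two-parameter model, d = −½ ln(1 − 2P − Q) − ¼ ln(1 − 2Q).
1 − 2P − Q = 0.4598, giving −½ ln(0.4598) = 0.388482.
1 − 2Q = 0.88, giving −¼ ln(0.88) = 0.031958.
d = 0.388482 + 0.031958 = 0.420440.
Under a molecular clock d = 2μt, so t = d/(2μ) = 0.420440 / (2 × 0.0095) = 22.13 Myr.

22.13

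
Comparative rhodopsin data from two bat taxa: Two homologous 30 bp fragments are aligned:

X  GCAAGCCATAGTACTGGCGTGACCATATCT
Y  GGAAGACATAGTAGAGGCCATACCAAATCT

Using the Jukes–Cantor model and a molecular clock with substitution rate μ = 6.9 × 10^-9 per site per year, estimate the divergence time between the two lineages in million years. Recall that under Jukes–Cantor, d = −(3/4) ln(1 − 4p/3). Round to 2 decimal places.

23.88

The sequences differ at 8 of 30 sites (2, 6, 14, 15, 19, 20, 21, 26), so p = 8/30 ≈ 0.266667.
d = −(3/4) ln(1 − 4p/3) = −0.75 ln(1 − 0.355556) = −0.75 ln(0.644444)
  = −0.75 × (-0.439367) = 0.329525 substitutions/site.
Under a molecular clock d = 2μt, so t = d/(2μ) = 0.329525 / (2 × 6.9 × 10^-9) = 23.88 million years.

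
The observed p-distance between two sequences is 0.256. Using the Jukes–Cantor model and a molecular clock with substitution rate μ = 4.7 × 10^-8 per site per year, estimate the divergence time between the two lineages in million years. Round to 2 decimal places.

3.33

d = −(3/4) ln(1 − 4p/3) = −0.75 ln(1 − 0.341333) = −0.75 ln(0.658667)
  = −0.75 × (-0.417537) = 0.313153 substitutions/site.
Under a molecular clock d = 2μt, so t = d/(2μ) = 0.313153 / (2 × 4.7 × 10^-8) = 3.33 million years.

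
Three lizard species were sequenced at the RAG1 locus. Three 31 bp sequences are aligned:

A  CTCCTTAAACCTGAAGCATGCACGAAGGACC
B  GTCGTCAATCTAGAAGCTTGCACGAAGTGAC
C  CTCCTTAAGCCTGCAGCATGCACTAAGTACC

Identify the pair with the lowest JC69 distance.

A–B: 10/31 differ, p = 0.323, d = 0.422.
A–C: 4/31 differ, p = 0.129, d = 0.142.
B–C: 11/31 differ, p = 0.355, d = 0.481.
The smallest distance is between A and C.

A and C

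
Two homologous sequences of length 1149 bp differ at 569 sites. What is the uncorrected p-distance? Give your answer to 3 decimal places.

p = 569/1149 = 0.495213… ≈ 0.495 (to 3 d.p.).

0.495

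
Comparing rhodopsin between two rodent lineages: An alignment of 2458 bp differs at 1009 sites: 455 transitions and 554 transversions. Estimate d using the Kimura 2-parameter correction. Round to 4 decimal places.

P = 455/2458 ≈ 0.18511 and Q = 554/2458 ≈ 0.225386.
Under the Kimura two-parameter model, d = −½ ln(1 − 2P − Q) − ¼ ln(1 − 2Q).
1 − 2P − Q = 0.404394, giving −½ ln(0.404394) = 0.452683.
1 − 2Q = 0.549228, giving −¼ ln(0.549228) = 0.149810.
d = 0.452683 + 0.149810 = 0.602493.

0.6025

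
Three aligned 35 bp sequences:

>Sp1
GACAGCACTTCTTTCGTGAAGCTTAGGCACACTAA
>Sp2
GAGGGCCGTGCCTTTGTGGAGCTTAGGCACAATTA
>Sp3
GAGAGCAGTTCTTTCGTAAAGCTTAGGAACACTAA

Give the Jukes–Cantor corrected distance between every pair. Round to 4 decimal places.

Sp1–Sp2: 10/35 sites differ → p ≈ 0.285714, d = −0.75 ln(1 − 0.380952) = 0.359679 ≈ 0.3597.
Sp1–Sp3: 4/35 sites differ → p ≈ 0.114286, d = −0.75 ln(1 − 0.152381) = 0.123993 ≈ 0.1240.
Sp2–Sp3: 10/35 sites differ → p ≈ 0.285714, d = −0.75 ln(1 − 0.380952) = 0.359679 ≈ 0.3597.

d(Sp1,Sp2) = 0.3597, d(Sp1,Sp3) = 0.1240, d(Sp2,Sp3) = 0.3597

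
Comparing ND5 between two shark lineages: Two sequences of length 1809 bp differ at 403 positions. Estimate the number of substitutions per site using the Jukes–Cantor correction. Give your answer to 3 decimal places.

0.264

p = 403/1809 ≈ 0.222775.
d = −(3/4) ln(1 − 4p/3) = −0.75 ln(1 − 0.297033) = −0.75 ln(0.702967)
  = −0.75 × (-0.352445) = 0.264334 substitutions/site.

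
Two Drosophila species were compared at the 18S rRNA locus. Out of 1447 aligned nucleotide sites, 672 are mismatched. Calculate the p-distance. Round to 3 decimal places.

0.464

p = 672/1447 = 0.464409… ≈ 0.464 (to 3 d.p.).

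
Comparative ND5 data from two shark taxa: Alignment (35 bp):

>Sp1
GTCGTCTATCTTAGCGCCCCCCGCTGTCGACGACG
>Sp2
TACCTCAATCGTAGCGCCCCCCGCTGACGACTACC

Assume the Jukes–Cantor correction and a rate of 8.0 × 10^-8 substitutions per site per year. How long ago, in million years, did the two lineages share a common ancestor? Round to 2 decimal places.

The sequences differ at 8 of 35 sites (1, 2, 4, 7, 11, 27, 32, 35), so p = 8/35 ≈ 0.228571.
d = −(3/4) ln(1 − 4p/3) = −0.75 ln(1 − 0.304761) = −0.75 ln(0.695239)
  = −0.75 × (-0.363500) = 0.272625 substitutions/site.
Under a molecular clock d = 2μt, so t = d/(2μ) = 0.272625 / (2 × 8.0 × 10^-8) = 1.70 million years.

1.70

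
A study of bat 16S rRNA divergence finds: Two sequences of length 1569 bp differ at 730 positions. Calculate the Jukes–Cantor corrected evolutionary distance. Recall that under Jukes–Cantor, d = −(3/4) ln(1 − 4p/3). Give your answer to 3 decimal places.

p = 730/1569 ≈ 0.465264.
d = −(3/4) ln(1 − 4p/3) = −0.75 ln(1 − 0.620352) = −0.75 ln(0.379648)
  = −0.75 × (-0.968511) = 0.726383 substitutions/site.

0.726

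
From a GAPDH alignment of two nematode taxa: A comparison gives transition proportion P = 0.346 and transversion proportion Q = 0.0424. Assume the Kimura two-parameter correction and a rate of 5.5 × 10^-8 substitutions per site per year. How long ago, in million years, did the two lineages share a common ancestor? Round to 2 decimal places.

Under the Kimura two-parameter model, d = −½ ln(1 − 2P − Q) − ¼ ln(1 − 2Q).
1 − 2P − Q = 0.2656, giving −½ ln(0.2656) = 0.662882.
1 − 2Q = 0.9152, giving −¼ ln(0.9152) = 0.022153.
d = 0.662882 + 0.022153 = 0.685035.
Under a molecular clock d = 2μt, so t = d/(2μ) = 0.685035 / (2 × 5.5 × 10^-8) = 6.23 million years.

6.23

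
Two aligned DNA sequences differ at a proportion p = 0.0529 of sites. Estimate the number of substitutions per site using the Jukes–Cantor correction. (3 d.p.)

d = −(3/4) ln(1 − 4p/3) = −0.75 ln(1 − 0.070533) = −0.75 ln(0.929467)
  = −0.75 × (-0.073144) = 0.054858 substitutions/site.

0.055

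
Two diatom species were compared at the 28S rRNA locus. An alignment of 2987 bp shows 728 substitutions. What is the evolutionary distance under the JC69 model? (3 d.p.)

p = 728/2987 ≈ 0.243723.
d = −(3/4) ln(1 − 4p/3) = −0.75 ln(1 − 0.324964) = −0.75 ln(0.675036)
  = −0.75 × (-0.392989) = 0.294742 substitutions/site.

0.295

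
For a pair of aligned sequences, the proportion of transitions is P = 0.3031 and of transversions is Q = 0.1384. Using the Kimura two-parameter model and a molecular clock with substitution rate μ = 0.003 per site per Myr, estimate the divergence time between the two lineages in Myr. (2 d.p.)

127.25

Under the Kimura two-parameter model, d = −½ ln(1 − 2P − Q) − ¼ ln(1 − 2Q).
1 − 2P − Q = 0.2554, giving −½ ln(0.2554) = 0.682462.
1 − 2Q = 0.7232, giving −¼ ln(0.7232) = 0.081017.
d = 0.682462 + 0.081017 = 0.763479.
Under a molecular clock d = 2μt, so t = d/(2μ) = 0.763479 / (2 × 0.003) = 127.25 Myr.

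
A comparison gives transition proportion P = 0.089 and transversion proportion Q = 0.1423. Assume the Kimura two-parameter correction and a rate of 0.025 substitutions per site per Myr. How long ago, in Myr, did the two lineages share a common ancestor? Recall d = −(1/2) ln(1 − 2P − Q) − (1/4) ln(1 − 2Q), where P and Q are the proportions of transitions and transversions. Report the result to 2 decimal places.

5.54

Under the Kimura two-parameter model, d = −½ ln(1 − 2P − Q) − ¼ ln(1 − 2Q).
1 − 2P − Q = 0.6797, giving −½ ln(0.6797) = 0.193052.
1 − 2Q = 0.7154, giving −¼ ln(0.7154) = 0.083728.
d = 0.193052 + 0.083728 = 0.276780.
Under a molecular clock d = 2μt, so t = d/(2μ) = 0.276780 / (2 × 0.025) = 5.54 Myr.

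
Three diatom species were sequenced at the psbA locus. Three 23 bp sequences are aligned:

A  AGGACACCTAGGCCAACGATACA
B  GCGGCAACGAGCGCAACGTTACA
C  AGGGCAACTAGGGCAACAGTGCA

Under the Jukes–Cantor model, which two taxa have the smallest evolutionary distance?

A–B: 8/23 differ, p = 0.348, d = 0.467.
A–C: 6/23 differ, p = 0.261, d = 0.321.
B–C: 7/23 differ, p = 0.304, d = 0.390.
The smallest distance is between A and C.

A and C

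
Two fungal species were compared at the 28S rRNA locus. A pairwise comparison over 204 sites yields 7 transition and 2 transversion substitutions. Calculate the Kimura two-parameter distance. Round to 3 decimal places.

P = 7/204 ≈ 0.034314 and Q = 2/204 ≈ 0.009804.
Under the Kimura two-parameter model, d = −½ ln(1 − 2P − Q) − ¼ ln(1 − 2Q).
1 − 2P − Q = 0.921568, giving −½ ln(0.921568) = 0.040839.
1 − 2Q = 0.980392, giving −¼ ln(0.980392) = 0.004951.
d = 0.040839 + 0.004951 = 0.045790.

0.046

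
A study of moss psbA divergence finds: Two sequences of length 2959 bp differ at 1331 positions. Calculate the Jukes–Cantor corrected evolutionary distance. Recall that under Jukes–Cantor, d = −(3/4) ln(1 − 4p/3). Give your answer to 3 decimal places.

0.687

p = 1331/2959 ≈ 0.449814.
d = −(3/4) ln(1 − 4p/3) = −0.75 ln(1 − 0.599752) = −0.75 ln(0.400248)
  = −0.75 × (-0.915671) = 0.686753 substitutions/site.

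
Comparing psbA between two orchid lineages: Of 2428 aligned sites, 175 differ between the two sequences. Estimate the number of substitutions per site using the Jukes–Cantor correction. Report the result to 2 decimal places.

0.08

p = 175/2428 ≈ 0.072076.
d = −(3/4) ln(1 − 4p/3) = −0.75 ln(1 − 0.096101) = −0.75 ln(0.903899)
  = −0.75 × (-0.101038) = 0.075779 substitutions/site.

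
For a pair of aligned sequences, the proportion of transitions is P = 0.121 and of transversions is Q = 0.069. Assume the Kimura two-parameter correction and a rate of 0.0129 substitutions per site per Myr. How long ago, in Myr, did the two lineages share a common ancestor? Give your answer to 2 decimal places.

8.66

Under the Kimura two-parameter model, d = −½ ln(1 − 2P − Q) − ¼ ln(1 − 2Q).
1 − 2P − Q = 0.689, giving −½ ln(0.689) = 0.186257.
1 − 2Q = 0.862, giving −¼ ln(0.862) = 0.037125.
d = 0.186257 + 0.037125 = 0.223382.
Under a molecular clock d = 2μt, so t = d/(2μ) = 0.223382 / (2 × 0.0129) = 8.66 Myr.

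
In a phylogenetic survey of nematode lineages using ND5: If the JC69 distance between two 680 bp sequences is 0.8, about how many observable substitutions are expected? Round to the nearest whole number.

334

Invert JC69: p = (3/4)(1 − e^(−4d/3)) = 0.75 × (1 − e^(-1.066667)) = 0.75 × (1 − 0.344154) = 0.491885.
Expected differing sites = pL ≈ 0.491885 × 680 = 334.4818 ≈ 334.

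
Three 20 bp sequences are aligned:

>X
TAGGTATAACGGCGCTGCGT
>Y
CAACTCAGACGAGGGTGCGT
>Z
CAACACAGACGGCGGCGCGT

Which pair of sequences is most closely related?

Y and Z

X–Y: 9/20 differ, p = 0.450, d = 0.687.
X–Z: 9/20 differ, p = 0.450, d = 0.687.
Y–Z: 4/20 differ, p = 0.200, d = 0.233.
The smallest distance is between Y and Z.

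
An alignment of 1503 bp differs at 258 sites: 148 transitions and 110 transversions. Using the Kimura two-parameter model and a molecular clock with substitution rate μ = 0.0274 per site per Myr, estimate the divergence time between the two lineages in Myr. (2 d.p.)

P = 148/1503 ≈ 0.09847 and Q = 110/1503 ≈ 0.073187.
Under the Kimura two-parameter model, d = −½ ln(1 − 2P − Q) − ¼ ln(1 − 2Q).
1 − 2P − Q = 0.729873, giving −½ ln(0.729873) = 0.157442.
1 − 2Q = 0.853626, giving −¼ ln(0.853626) = 0.039566.
d = 0.157442 + 0.039566 = 0.197008.
Under a molecular clock d = 2μt, so t = d/(2μ) = 0.197008 / (2 × 0.0274) = 3.60 Myr.

3.60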